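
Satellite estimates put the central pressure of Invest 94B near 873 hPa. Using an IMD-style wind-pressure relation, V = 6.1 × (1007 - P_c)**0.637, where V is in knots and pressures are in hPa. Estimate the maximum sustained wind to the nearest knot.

138 kt

ΔP = 1007 − 873 = 134 hPa.
134^0.637 ≈ 22.645.
V ≈ 6.1 × 22.645 ≈ 138.1 kt.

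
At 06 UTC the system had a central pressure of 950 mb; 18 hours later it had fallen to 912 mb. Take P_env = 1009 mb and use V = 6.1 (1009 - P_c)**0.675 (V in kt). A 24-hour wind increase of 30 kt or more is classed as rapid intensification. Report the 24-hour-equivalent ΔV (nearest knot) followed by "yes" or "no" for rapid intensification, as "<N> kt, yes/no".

V₁: ΔP = 59, V ≈ 6.1 × 59^0.675 ≈ 95.64 kt.
V₂: ΔP = 97, V ≈ 6.1 × 97^0.675 ≈ 133.78 kt.
ΔV over 18 h = 38.14 kt → 24 h equivalent = 38.14 × 24/18 ≈ 50.85 kt.
51 kt ≥ 30 kt ⇒ rapid intensification.

51 kt, yes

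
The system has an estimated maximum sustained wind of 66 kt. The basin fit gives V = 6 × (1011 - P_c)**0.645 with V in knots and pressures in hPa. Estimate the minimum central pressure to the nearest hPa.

970 hPa

ΔP = (V / 6)^(1/0.645) = (66/6)^1.550.
66/6 = 11.000; 11.000^1.550 ≈ 41.17 hPa.
P_c = 1011 − 41.17 = 969.83 ≈ 970 hPa.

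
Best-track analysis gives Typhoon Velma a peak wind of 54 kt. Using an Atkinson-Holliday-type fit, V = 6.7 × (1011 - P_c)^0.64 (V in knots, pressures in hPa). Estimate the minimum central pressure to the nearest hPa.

ΔP = (V / 6.7)^(1/0.64) = (54/6.7)^1.562.
54/6.7 = 8.060; 8.060^1.562 ≈ 26.07 hPa.
P_c = 1011 − 26.07 = 984.93 ≈ 985 hPa.

985 hPa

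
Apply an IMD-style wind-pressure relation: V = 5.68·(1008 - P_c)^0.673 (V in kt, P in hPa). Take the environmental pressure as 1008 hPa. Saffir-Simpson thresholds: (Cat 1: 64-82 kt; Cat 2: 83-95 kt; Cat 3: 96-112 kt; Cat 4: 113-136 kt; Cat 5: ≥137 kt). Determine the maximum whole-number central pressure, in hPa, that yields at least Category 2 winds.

Category 2 begins at V = 83 kt.
Required ΔP = (83/5.68)^(1/0.673) = 14.613^1.486 ≈ 53.78 hPa.
P_c ≤ 1008 − 53.78 = 954.22, so the highest integer P_c is 954 hPa.

954 hPa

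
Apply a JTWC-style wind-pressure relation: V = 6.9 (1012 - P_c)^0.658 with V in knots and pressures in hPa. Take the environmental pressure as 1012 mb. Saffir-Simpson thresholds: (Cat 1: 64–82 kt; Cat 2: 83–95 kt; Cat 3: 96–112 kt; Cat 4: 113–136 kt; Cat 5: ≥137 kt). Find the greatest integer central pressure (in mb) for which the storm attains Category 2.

968 mb

Category 2 begins at V = 83 kt.
Required ΔP = (83/6.9)^(1/0.658) = 12.029^1.520 ≈ 43.82 mb.
P_c ≤ 1012 − 43.82 = 968.18, so the highest integer P_c is 968 mb.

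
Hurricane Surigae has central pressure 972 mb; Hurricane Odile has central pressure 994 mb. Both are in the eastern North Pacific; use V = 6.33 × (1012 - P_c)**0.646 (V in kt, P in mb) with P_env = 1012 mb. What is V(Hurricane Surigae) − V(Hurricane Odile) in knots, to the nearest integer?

Hurricane Surigae: ΔP = 40; V ≈ 6.33 × 40^0.646 ≈ 68.60 kt.
Hurricane Odile: ΔP = 18; V ≈ 6.33 × 18^0.646 ≈ 40.96 kt.
Difference ≈ 68.60 − 40.96 = 27.64 → 28 kt.

28 kt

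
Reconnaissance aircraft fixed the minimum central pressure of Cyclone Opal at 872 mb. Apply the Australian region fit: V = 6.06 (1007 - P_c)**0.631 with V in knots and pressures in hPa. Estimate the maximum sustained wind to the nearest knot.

134 kt

ΔP = 1007 − 872 = 135 mb.
135^0.631 ≈ 22.092.
V ≈ 6.06 × 22.092 ≈ 133.9 kt.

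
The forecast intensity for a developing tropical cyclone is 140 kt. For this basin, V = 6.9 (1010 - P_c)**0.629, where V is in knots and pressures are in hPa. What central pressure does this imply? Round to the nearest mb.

ΔP = (V / 6.9)^(1/0.629) = (140/6.9)^1.590.
140/6.9 = 20.290; 20.290^1.590 ≈ 119.77 mb.
P_c = 1010 − 119.77 = 890.23 ≈ 890 mb.

890 mb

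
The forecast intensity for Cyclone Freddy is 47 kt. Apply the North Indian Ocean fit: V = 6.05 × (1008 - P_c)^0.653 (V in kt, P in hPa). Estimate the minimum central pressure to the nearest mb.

ΔP = (V / 6.05)^(1/0.653) = (47/6.05)^1.531.
47/6.05 = 7.769; 7.769^1.531 ≈ 23.09 mb.
P_c = 1008 − 23.09 = 984.91 ≈ 985 mb.

985 mb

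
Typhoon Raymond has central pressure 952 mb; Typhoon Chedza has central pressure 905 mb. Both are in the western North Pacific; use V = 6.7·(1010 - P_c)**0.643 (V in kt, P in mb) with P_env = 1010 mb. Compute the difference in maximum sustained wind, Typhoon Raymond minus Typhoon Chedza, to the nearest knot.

-42 kt

Typhoon Raymond: ΔP = 58; V ≈ 6.7 × 58^0.643 ≈ 91.19 kt.
Typhoon Chedza: ΔP = 105; V ≈ 6.7 × 105^0.643 ≈ 133.57 kt.
Difference ≈ 91.19 − 133.57 = -42.38 → -42 kt.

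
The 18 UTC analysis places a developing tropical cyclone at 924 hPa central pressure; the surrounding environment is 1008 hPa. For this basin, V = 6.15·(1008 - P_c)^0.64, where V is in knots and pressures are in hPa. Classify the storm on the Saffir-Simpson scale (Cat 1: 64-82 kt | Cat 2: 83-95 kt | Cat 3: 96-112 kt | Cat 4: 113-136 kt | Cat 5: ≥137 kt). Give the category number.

ΔP = 1008 − 924 = 84 hPa.
V ≈ 6.15 × 84^0.64 = 6.15 × 17.04 ≈ 105 kt.
105 kt falls in the Category 3 band.

3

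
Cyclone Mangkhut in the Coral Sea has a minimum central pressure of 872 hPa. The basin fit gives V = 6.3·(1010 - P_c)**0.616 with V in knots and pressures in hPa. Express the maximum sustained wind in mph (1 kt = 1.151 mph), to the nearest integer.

151 mph

ΔP = 1010 − 872 = 138 hPa.
V ≈ 6.3 × 138^0.616 = 6.3 × 20.805 ≈ 131.071 kt.
131.071 × 1.151 ≈ 150.86 mph → 151 mph.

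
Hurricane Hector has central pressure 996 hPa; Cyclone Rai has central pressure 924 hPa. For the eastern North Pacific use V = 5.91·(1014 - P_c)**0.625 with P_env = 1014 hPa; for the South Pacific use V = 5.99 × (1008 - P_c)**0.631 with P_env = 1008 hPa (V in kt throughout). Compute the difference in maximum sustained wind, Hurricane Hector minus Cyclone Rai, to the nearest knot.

-62 kt

Hurricane Hector: ΔP = 18; V ≈ 5.91 × 18^0.625 ≈ 35.99 kt.
Cyclone Rai: ΔP = 84; V ≈ 5.99 × 84^0.631 ≈ 98.10 kt.
Difference ≈ 35.99 − 98.10 = -62.11 → -62 kt.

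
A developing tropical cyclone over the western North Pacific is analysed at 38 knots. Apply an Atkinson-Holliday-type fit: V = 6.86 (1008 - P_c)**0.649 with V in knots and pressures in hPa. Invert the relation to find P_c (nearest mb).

ΔP = (V / 6.86)^(1/0.649) = (38/6.86)^1.541.
38/6.86 = 5.539; 5.539^1.541 ≈ 13.98 mb.
P_c = 1008 − 13.98 = 994.02 ≈ 994 mb.

994 mb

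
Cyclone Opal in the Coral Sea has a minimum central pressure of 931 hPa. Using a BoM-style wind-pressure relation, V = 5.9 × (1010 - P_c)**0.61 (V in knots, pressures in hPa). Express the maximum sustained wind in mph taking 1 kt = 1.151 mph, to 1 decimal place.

ΔP = 1010 − 931 = 79 hPa.
V ≈ 5.9 × 79^0.61 = 5.9 × 14.373 ≈ 84.802 kt.
84.802 × 1.151 ≈ 97.61 mph → 97.6 mph.

97.6 mph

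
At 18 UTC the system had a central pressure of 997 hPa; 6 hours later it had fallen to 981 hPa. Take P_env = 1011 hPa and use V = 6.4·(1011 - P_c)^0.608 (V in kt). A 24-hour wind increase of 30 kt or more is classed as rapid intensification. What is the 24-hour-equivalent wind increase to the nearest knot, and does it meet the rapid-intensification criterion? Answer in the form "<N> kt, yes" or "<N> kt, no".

75 kt, yes

V₁: ΔP = 14, V ≈ 6.4 × 14^0.608 ≈ 31.84 kt.
V₂: ΔP = 30, V ≈ 6.4 × 30^0.608 ≈ 50.61 kt.
ΔV over 6 h = 18.77 kt → 24 h equivalent = 18.77 × 24/6 ≈ 75.08 kt.
75 kt ≥ 30 kt ⇒ rapid intensification.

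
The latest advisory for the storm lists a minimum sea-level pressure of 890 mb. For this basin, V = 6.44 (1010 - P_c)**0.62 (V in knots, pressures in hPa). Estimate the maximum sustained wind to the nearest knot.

125 kt

ΔP = 1010 − 890 = 120 mb.
120^0.62 ≈ 19.458.
V ≈ 6.44 × 19.458 ≈ 125.3 kt.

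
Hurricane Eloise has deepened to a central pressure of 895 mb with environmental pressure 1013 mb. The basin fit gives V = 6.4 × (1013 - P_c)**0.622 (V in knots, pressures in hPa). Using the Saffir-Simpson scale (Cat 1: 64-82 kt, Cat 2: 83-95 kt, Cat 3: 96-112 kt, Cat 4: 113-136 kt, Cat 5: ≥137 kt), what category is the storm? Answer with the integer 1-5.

4

ΔP = 1013 − 895 = 118 mb.
V ≈ 6.4 × 118^0.622 = 6.4 × 19.44 ≈ 124 kt.
124 kt falls in the Category 4 band.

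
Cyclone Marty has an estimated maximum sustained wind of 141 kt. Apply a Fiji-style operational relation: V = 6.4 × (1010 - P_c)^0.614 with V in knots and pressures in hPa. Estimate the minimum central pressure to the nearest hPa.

856 hPa

ΔP = (V / 6.4)^(1/0.614) = (141/6.4)^1.629.
141/6.4 = 22.031; 22.031^1.629 ≈ 153.94 hPa.
P_c = 1010 − 153.94 = 856.06 ≈ 856 hPa.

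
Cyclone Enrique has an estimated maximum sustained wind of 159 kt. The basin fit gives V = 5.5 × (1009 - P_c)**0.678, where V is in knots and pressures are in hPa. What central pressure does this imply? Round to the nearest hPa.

ΔP = (V / 5.5)^(1/0.678) = (159/5.5)^1.475.
159/5.5 = 28.909; 28.909^1.475 ≈ 142.86 hPa.
P_c = 1009 − 142.86 = 866.14 ≈ 866 hPa.

866 hPa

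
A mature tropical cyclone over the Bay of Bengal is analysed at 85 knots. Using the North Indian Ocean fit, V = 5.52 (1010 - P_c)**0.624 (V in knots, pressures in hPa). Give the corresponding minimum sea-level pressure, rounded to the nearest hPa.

ΔP = (V / 5.52)^(1/0.624) = (85/5.52)^1.603.
85/5.52 = 15.399; 15.399^1.603 ≈ 79.99 hPa.
P_c = 1010 − 79.99 = 930.01 ≈ 930 hPa.

930 hPa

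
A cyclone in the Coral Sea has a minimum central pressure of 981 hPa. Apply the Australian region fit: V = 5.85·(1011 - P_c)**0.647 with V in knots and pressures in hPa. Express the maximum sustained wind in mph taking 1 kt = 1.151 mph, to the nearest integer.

ΔP = 1011 − 981 = 30 hPa.
V ≈ 5.85 × 30^0.647 = 5.85 × 9.030 ≈ 52.827 kt.
52.827 × 1.151 ≈ 60.80 mph → 61 mph.

61 mph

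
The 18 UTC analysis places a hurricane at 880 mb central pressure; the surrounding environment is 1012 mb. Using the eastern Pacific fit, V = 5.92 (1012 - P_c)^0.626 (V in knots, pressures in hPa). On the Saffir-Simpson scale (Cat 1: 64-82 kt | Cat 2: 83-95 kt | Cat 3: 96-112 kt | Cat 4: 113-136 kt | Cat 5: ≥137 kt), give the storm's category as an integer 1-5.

ΔP = 1012 − 880 = 132 mb.
V ≈ 5.92 × 132^0.626 = 5.92 × 21.26 ≈ 126 kt.
126 kt falls in the Category 4 band.

4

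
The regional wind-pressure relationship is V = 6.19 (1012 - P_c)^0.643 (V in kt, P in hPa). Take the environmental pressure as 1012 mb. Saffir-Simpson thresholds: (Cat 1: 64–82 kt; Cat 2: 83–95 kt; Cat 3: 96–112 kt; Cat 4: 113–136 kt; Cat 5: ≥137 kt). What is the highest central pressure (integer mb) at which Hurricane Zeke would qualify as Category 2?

Category 2 begins at V = 83 kt.
Required ΔP = (83/6.19)^(1/0.643) = 13.409^1.555 ≈ 56.67 mb.
P_c ≤ 1012 − 56.67 = 955.33, so the highest integer P_c is 955 mb.

955 mb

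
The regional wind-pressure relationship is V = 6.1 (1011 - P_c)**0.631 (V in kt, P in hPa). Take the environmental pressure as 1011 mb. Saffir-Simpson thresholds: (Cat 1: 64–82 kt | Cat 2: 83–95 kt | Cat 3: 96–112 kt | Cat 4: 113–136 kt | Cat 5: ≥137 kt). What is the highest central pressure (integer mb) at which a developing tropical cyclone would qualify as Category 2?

Category 2 begins at V = 83 kt.
Required ΔP = (83/6.1)^(1/0.631) = 13.607^1.585 ≈ 62.63 mb.
P_c ≤ 1011 − 62.63 = 948.37, so the highest integer P_c is 948 mb.

948 mb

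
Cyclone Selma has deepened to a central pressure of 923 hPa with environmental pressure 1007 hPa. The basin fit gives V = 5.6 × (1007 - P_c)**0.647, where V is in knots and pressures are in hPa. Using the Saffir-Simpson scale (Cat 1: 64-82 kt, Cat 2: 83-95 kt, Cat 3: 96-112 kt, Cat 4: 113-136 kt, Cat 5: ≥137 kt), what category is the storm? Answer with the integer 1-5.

ΔP = 1007 − 923 = 84 hPa.
V ≈ 5.6 × 84^0.647 = 5.6 × 17.58 ≈ 98 kt.
98 kt falls in the Category 3 band.

3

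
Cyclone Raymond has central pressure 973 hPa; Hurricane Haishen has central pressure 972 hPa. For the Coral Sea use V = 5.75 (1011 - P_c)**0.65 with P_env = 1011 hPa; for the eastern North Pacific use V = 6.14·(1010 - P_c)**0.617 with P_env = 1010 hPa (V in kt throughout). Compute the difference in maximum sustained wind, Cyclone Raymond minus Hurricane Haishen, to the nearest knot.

Cyclone Raymond: ΔP = 38; V ≈ 5.75 × 38^0.65 ≈ 61.17 kt.
Hurricane Haishen: ΔP = 38; V ≈ 6.14 × 38^0.617 ≈ 57.93 kt.
Difference ≈ 61.17 − 57.93 = 3.24 → 3 kt.

3 kt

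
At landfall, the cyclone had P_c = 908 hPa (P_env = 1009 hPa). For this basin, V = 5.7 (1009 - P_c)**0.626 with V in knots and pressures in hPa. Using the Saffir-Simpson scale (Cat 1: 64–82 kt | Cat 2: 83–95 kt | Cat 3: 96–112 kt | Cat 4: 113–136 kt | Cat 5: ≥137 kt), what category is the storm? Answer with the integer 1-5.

3

ΔP = 1009 − 908 = 101 hPa.
V ≈ 5.7 × 101^0.626 = 5.7 × 17.98 ≈ 102 kt.
102 kt falls in the Category 3 band.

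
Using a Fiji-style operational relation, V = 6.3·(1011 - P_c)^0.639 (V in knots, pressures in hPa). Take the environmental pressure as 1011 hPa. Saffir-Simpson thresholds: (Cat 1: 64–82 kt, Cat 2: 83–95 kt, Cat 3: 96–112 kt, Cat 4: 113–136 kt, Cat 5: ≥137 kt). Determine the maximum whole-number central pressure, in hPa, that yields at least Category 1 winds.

973 hPa

Category 1 begins at V = 64 kt.
Required ΔP = (64/6.3)^(1/0.639) = 10.159^1.565 ≈ 37.64 hPa.
P_c ≤ 1011 − 37.64 = 973.36, so the highest integer P_c is 973 hPa.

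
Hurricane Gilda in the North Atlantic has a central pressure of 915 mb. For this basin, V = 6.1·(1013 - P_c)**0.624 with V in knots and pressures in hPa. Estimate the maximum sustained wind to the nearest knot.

107 kt

ΔP = 1013 − 915 = 98 mb.
98^0.624 ≈ 17.479.
V ≈ 6.1 × 17.479 ≈ 106.6 kt.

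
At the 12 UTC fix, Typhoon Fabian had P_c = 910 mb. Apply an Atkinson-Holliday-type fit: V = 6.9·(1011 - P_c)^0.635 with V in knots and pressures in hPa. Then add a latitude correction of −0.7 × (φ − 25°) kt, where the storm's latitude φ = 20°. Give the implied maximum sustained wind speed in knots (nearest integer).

133 kt

ΔP = 1011 − 910 = 101 mb.
101^0.635 ≈ 18.739.
V ≈ 6.9 × 18.739 ≈ 129.3 kt.
Latitude correction: −0.7 × (20 − 25) = 3.5 kt.
Corrected V ≈ 132.8 kt → 133 kt.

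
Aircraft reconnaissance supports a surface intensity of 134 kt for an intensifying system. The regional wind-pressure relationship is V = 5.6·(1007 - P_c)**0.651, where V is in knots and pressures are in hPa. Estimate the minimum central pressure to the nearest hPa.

876 hPa

ΔP = (V / 5.6)^(1/0.651) = (134/5.6)^1.536.
134/5.6 = 23.929; 23.929^1.536 ≈ 131.27 hPa.
P_c = 1007 − 131.27 = 875.73 ≈ 876 hPa.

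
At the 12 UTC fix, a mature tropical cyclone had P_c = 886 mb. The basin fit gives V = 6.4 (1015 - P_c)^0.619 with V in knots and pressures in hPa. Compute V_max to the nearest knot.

ΔP = 1015 − 886 = 129 mb.
129^0.619 ≈ 20.251.
V ≈ 6.4 × 20.251 ≈ 129.6 kt.

130 kt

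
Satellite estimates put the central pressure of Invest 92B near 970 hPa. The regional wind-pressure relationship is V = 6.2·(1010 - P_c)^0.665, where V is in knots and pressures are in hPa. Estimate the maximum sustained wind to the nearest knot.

ΔP = 1010 − 970 = 40 hPa.
40^0.665 ≈ 11.624.
V ≈ 6.2 × 11.624 ≈ 72.1 kt.

72 kt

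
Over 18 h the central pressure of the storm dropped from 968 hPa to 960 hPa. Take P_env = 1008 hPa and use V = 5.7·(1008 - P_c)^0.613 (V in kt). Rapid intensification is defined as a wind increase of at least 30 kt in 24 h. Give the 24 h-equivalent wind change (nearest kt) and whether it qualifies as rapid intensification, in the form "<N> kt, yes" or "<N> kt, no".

V₁: ΔP = 40, V ≈ 5.7 × 40^0.613 ≈ 54.69 kt.
V₂: ΔP = 48, V ≈ 5.7 × 48^0.613 ≈ 61.16 kt.
ΔV over 18 h = 6.47 kt → 24 h equivalent = 6.47 × 24/18 ≈ 8.63 kt.
9 kt < 30 kt ⇒ not rapid intensification.

9 kt, no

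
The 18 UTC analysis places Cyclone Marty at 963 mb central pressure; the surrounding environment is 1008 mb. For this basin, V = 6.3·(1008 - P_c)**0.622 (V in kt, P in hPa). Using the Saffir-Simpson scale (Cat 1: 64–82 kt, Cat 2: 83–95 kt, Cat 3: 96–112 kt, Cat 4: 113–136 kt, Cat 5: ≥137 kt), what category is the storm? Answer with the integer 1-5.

ΔP = 1008 − 963 = 45 mb.
V ≈ 6.3 × 45^0.622 = 6.3 × 10.67 ≈ 67 kt.
67 kt falls in the Category 1 band.

1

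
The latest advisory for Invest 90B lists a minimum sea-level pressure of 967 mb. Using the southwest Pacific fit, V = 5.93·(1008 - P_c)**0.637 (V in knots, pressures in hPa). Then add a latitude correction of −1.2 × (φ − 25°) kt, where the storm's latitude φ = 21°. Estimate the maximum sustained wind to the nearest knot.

68 kt

ΔP = 1008 − 967 = 41 mb.
41^0.637 ≈ 10.650.
V ≈ 5.93 × 10.650 ≈ 63.2 kt.
Latitude correction: −1.2 × (21 − 25) = 4.8 kt.
Corrected V ≈ 68 kt → 68 kt.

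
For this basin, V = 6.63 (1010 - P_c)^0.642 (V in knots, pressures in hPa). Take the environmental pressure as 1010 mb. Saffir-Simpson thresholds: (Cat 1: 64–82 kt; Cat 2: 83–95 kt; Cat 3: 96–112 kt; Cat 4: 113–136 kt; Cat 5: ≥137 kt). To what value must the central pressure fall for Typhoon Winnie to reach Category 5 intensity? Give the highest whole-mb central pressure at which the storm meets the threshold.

Category 5 begins at V = 137 kt.
Required ΔP = (137/6.63)^(1/0.642) = 20.664^1.558 ≈ 111.84 mb.
P_c ≤ 1010 − 111.84 = 898.16, so the highest integer P_c is 898 mb.

898 mb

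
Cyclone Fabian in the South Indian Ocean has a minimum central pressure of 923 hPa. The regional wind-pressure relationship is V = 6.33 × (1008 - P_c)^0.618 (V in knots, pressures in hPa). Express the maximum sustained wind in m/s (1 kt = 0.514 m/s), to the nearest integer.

51 m/s

ΔP = 1008 − 923 = 85 hPa.
V ≈ 6.33 × 85^0.618 = 6.33 × 15.573 ≈ 98.579 kt.
98.579 × 0.514 ≈ 50.67 m/s → 51 m/s.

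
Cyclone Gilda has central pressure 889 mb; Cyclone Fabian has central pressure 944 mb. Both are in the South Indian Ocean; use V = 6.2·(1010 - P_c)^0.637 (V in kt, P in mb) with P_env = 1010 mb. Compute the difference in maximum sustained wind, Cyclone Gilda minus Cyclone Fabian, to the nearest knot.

Cyclone Gilda: ΔP = 121; V ≈ 6.2 × 121^0.637 ≈ 131.56 kt.
Cyclone Fabian: ΔP = 66; V ≈ 6.2 × 66^0.637 ≈ 89.42 kt.
Difference ≈ 131.56 − 89.42 = 42.14 → 42 kt.

42 kt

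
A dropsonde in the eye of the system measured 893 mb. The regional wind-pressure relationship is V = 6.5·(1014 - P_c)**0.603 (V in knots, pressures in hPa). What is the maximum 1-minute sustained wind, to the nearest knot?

ΔP = 1014 − 893 = 121 mb.
121^0.603 ≈ 18.027.
V ≈ 6.5 × 18.027 ≈ 117.2 kt.

117 kt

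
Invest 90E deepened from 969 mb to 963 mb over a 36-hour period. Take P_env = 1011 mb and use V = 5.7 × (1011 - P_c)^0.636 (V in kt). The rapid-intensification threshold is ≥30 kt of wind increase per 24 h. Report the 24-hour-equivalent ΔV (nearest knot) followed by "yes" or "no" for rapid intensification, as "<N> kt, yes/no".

4 kt, no

V₁: ΔP = 42, V ≈ 5.7 × 42^0.636 ≈ 61.41 kt.
V₂: ΔP = 48, V ≈ 5.7 × 48^0.636 ≈ 66.86 kt.
ΔV over 36 h = 5.45 kt → 24 h equivalent = 5.45 × 24/36 ≈ 3.63 kt.
4 kt < 30 kt ⇒ not rapid intensification.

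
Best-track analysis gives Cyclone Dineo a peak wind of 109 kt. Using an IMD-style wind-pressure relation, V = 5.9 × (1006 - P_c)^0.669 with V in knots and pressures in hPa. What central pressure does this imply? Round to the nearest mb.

ΔP = (V / 5.9)^(1/0.669) = (109/5.9)^1.495.
109/5.9 = 18.475; 18.475^1.495 ≈ 78.21 mb.
P_c = 1006 − 78.21 = 927.79 ≈ 928 mb.

928 mb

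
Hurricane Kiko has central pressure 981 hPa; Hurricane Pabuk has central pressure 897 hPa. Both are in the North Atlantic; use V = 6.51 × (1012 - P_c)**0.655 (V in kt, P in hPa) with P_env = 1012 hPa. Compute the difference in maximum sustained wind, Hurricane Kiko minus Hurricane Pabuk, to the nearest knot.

Hurricane Kiko: ΔP = 31; V ≈ 6.51 × 31^0.655 ≈ 61.72 kt.
Hurricane Pabuk: ΔP = 115; V ≈ 6.51 × 115^0.655 ≈ 145.66 kt.
Difference ≈ 61.72 − 145.66 = -83.94 → -84 kt.

-84 kt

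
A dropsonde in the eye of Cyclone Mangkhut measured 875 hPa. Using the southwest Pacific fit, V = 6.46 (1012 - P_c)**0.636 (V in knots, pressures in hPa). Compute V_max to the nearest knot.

148 kt

ΔP = 1012 − 875 = 137 hPa.
137^0.636 ≈ 22.854.
V ≈ 6.46 × 22.854 ≈ 147.6 kt.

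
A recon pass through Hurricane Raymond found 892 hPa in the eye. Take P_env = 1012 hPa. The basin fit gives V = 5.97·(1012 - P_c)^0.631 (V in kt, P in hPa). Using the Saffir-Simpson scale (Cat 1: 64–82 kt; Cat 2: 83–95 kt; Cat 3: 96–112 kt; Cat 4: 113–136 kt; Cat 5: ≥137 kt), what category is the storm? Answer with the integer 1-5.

ΔP = 1012 − 892 = 120 hPa.
V ≈ 5.97 × 120^0.631 = 5.97 × 20.51 ≈ 122 kt.
122 kt falls in the Category 4 band.

4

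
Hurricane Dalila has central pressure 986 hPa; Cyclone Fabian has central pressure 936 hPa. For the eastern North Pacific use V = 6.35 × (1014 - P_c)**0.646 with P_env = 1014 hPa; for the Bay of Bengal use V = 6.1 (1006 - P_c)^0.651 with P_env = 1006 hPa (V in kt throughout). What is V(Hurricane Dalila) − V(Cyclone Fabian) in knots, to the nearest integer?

-42 kt

Hurricane Dalila: ΔP = 28; V ≈ 6.35 × 28^0.646 ≈ 54.66 kt.
Cyclone Fabian: ΔP = 70; V ≈ 6.1 × 70^0.651 ≈ 96.94 kt.
Difference ≈ 54.66 − 96.94 = -42.28 → -42 kt.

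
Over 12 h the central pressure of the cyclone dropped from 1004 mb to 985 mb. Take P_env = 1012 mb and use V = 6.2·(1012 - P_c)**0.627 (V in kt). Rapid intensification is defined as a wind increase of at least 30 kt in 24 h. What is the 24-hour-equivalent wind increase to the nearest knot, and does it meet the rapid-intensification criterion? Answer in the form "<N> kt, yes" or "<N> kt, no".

V₁: ΔP = 8, V ≈ 6.2 × 8^0.627 ≈ 22.84 kt.
V₂: ΔP = 27, V ≈ 6.2 × 27^0.627 ≈ 48.96 kt.
ΔV over 12 h = 26.12 kt → 24 h equivalent = 26.12 × 24/12 ≈ 52.24 kt.
52 kt ≥ 30 kt ⇒ rapid intensification.

52 kt, yes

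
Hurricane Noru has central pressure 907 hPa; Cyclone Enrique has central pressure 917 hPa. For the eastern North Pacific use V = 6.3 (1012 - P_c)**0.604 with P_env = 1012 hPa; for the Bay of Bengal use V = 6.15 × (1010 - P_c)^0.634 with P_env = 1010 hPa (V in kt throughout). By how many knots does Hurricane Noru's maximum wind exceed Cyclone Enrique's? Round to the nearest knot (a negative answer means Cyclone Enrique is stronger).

Hurricane Noru: ΔP = 105; V ≈ 6.3 × 105^0.604 ≈ 104.75 kt.
Cyclone Enrique: ΔP = 93; V ≈ 6.15 × 93^0.634 ≈ 108.87 kt.
Difference ≈ 104.75 − 108.87 = -4.12 → -4 kt.

-4 kt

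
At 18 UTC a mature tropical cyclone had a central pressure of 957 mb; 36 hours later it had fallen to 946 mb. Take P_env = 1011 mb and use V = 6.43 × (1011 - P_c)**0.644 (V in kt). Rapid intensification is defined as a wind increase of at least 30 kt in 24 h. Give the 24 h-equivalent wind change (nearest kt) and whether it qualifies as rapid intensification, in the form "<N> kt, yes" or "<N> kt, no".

7 kt, no

V₁: ΔP = 54, V ≈ 6.43 × 54^0.644 ≈ 83.92 kt.
V₂: ΔP = 65, V ≈ 6.43 × 65^0.644 ≈ 94.56 kt.
ΔV over 36 h = 10.64 kt → 24 h equivalent = 10.64 × 24/36 ≈ 7.09 kt.
7 kt < 30 kt ⇒ not rapid intensification.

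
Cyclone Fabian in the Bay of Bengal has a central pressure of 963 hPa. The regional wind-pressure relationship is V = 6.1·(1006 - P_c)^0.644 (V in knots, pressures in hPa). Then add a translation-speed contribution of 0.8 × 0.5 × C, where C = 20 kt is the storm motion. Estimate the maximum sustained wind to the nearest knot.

ΔP = 1006 − 963 = 43 hPa.
43^0.644 ≈ 11.271.
V ≈ 6.1 × 11.271 ≈ 68.8 kt.
Translation term: 0.8 × 0.5 × 20 = 8 kt.
Corrected V ≈ 76.8 kt → 77 kt.

77 kt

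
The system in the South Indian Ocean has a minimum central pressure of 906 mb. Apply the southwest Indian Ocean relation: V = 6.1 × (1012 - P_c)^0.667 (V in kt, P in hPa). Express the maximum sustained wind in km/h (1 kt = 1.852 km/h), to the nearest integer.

ΔP = 1012 − 906 = 106 mb.
V ≈ 6.1 × 106^0.667 = 6.1 × 22.433 ≈ 136.839 kt.
136.839 × 1.852 ≈ 253.43 km/h → 253 km/h.

253 km/h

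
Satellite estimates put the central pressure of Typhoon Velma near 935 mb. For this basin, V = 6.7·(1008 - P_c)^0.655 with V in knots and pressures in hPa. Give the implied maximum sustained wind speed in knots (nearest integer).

111 kt

ΔP = 1008 − 935 = 73 mb.
73^0.655 ≈ 16.614.
V ≈ 6.7 × 16.614 ≈ 111.3 kt.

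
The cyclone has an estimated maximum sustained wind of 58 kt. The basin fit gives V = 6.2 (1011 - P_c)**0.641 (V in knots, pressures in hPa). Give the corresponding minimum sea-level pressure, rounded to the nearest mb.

978 mb

ΔP = (V / 6.2)^(1/0.641) = (58/6.2)^1.560.
58/6.2 = 9.355; 9.355^1.560 ≈ 32.72 mb.
P_c = 1011 − 32.72 = 978.28 ≈ 978 mb.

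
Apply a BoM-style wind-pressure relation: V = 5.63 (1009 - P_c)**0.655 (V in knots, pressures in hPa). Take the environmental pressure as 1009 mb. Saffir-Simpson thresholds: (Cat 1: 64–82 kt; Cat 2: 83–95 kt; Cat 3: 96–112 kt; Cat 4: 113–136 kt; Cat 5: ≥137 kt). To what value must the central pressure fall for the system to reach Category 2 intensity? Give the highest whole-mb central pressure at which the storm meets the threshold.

948 mb

Category 2 begins at V = 83 kt.
Required ΔP = (83/5.63)^(1/0.655) = 14.742^1.527 ≈ 60.82 mb.
P_c ≤ 1009 − 60.82 = 948.18, so the highest integer P_c is 948 mb.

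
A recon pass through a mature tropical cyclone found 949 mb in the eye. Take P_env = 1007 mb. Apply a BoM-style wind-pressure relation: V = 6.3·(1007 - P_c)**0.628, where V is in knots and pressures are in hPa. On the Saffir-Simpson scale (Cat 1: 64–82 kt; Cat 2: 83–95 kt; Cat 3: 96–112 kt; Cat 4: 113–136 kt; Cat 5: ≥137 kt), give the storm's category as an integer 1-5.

1

ΔP = 1007 − 949 = 58 mb.
V ≈ 6.3 × 58^0.628 = 6.3 × 12.81 ≈ 81 kt.
81 kt falls in the Category 1 band.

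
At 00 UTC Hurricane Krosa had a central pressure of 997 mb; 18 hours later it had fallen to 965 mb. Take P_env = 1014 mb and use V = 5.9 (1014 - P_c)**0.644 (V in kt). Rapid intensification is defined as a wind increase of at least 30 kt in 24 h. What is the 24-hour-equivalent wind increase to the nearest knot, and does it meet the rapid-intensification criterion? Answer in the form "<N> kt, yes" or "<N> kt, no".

48 kt, yes

V₁: ΔP = 17, V ≈ 5.9 × 17^0.644 ≈ 36.58 kt.
V₂: ΔP = 49, V ≈ 5.9 × 49^0.644 ≈ 72.33 kt.
ΔV over 18 h = 35.75 kt → 24 h equivalent = 35.75 × 24/18 ≈ 47.67 kt.
48 kt ≥ 30 kt ⇒ rapid intensification.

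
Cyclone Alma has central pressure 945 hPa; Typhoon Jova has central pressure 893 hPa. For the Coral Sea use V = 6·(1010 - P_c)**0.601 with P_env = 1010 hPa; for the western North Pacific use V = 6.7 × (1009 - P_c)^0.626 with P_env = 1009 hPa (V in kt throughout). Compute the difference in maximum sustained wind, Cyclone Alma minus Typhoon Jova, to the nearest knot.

-58 kt

Cyclone Alma: ΔP = 65; V ≈ 6 × 65^0.601 ≈ 73.74 kt.
Typhoon Jova: ΔP = 116; V ≈ 6.7 × 116^0.626 ≈ 131.35 kt.
Difference ≈ 73.74 − 131.35 = -57.61 → -58 kt.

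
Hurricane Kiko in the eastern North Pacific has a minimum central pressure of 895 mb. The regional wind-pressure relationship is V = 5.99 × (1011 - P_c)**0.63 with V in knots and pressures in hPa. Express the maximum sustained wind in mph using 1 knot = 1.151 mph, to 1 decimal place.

137.8 mph

ΔP = 1011 − 895 = 116 mb.
V ≈ 5.99 × 116^0.63 = 5.99 × 19.981 ≈ 119.684 kt.
119.684 × 1.151 ≈ 137.76 mph → 137.8 mph.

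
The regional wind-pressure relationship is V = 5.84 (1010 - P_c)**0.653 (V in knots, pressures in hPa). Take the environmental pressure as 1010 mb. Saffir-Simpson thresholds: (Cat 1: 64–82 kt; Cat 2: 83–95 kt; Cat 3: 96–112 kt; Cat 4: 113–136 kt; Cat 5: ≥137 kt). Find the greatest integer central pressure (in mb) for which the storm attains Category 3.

937 mb

Category 3 begins at V = 96 kt.
Required ΔP = (96/5.84)^(1/0.653) = 16.438^1.531 ≈ 72.77 mb.
P_c ≤ 1010 − 72.77 = 937.23, so the highest integer P_c is 937 mb.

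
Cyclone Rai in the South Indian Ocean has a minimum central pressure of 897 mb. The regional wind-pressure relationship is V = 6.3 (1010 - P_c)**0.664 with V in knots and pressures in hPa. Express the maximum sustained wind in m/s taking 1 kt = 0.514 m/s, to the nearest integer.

75 m/s

ΔP = 1010 − 897 = 113 mb.
V ≈ 6.3 × 113^0.664 = 6.3 × 23.080 ≈ 145.407 kt.
145.407 × 0.514 ≈ 74.74 m/s → 75 m/s.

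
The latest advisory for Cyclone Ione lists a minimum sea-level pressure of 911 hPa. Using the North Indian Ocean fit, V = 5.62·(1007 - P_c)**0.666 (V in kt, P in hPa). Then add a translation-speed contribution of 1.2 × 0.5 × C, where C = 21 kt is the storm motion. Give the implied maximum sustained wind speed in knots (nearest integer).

130 kt

ΔP = 1007 − 911 = 96 hPa.
96^0.666 ≈ 20.902.
V ≈ 5.62 × 20.902 ≈ 117.5 kt.
Translation term: 1.2 × 0.5 × 21 = 12.6 kt.
Corrected V ≈ 130.1 kt → 130 kt.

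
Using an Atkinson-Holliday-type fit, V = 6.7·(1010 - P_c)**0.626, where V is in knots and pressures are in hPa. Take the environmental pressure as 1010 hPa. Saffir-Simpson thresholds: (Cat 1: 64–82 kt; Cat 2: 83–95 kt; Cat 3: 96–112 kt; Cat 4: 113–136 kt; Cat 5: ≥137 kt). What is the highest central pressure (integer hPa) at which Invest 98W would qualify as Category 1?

Category 1 begins at V = 64 kt.
Required ΔP = (64/6.7)^(1/0.626) = 9.552^1.597 ≈ 36.78 hPa.
P_c ≤ 1010 − 36.78 = 973.22, so the highest integer P_c is 973 hPa.

973 hPa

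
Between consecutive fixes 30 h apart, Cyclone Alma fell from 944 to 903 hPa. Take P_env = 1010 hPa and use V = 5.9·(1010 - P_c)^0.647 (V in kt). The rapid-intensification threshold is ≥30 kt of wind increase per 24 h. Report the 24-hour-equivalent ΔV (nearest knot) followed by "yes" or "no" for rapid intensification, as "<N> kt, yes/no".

V₁: ΔP = 66, V ≈ 5.9 × 66^0.647 ≈ 88.74 kt.
V₂: ΔP = 107, V ≈ 5.9 × 107^0.647 ≈ 121.30 kt.
ΔV over 30 h = 32.56 kt → 24 h equivalent = 32.56 × 24/30 ≈ 26.05 kt.
26 kt < 30 kt ⇒ not rapid intensification.

26 kt, no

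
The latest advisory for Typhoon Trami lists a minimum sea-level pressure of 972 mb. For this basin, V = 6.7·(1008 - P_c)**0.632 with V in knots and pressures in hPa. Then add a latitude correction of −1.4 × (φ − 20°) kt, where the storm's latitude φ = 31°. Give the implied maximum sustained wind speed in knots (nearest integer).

ΔP = 1008 − 972 = 36 mb.
36^0.632 ≈ 9.629.
V ≈ 6.7 × 9.629 ≈ 64.5 kt.
Latitude correction: −1.4 × (31 − 20) = -15.4 kt.
Corrected V ≈ 49.1 kt → 49 kt.

49 kt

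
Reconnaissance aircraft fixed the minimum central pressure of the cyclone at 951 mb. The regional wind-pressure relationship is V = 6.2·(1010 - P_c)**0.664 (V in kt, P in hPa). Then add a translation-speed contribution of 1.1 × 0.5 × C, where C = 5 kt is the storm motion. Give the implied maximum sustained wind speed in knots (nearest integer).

96 kt

ΔP = 1010 − 951 = 59 mb.
59^0.664 ≈ 14.992.
V ≈ 6.2 × 14.992 ≈ 92.9 kt.
Translation term: 1.1 × 0.5 × 5 = 2.75 kt.
Corrected V ≈ 95.65 kt → 96 kt.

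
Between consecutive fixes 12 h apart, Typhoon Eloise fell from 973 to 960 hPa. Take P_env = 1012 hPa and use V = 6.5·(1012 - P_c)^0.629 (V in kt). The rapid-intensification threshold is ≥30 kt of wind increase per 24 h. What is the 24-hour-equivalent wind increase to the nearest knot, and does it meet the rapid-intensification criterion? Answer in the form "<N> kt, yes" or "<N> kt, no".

V₁: ΔP = 39, V ≈ 6.5 × 39^0.629 ≈ 65.12 kt.
V₂: ΔP = 52, V ≈ 6.5 × 52^0.629 ≈ 78.03 kt.
ΔV over 12 h = 12.91 kt → 24 h equivalent = 12.91 × 24/12 ≈ 25.82 kt.
26 kt < 30 kt ⇒ not rapid intensification.

26 kt, no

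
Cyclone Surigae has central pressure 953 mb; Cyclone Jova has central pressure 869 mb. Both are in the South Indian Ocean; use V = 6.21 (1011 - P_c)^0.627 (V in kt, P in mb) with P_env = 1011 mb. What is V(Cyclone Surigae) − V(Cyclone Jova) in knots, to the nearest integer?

-60 kt

Cyclone Surigae: ΔP = 58; V ≈ 6.21 × 58^0.627 ≈ 79.21 kt.
Cyclone Jova: ΔP = 142; V ≈ 6.21 × 142^0.627 ≈ 138.86 kt.
Difference ≈ 79.21 − 138.86 = -59.65 → -60 kt.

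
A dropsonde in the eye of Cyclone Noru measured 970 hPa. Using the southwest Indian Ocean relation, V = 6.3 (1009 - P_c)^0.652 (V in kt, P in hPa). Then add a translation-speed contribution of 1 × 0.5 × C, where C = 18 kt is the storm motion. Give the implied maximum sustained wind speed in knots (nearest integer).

ΔP = 1009 − 970 = 39 hPa.
39^0.652 ≈ 10.899.
V ≈ 6.3 × 10.899 ≈ 68.7 kt.
Translation term: 1 × 0.5 × 18 = 9 kt.
Corrected V ≈ 77.7 kt → 78 kt.

78 kt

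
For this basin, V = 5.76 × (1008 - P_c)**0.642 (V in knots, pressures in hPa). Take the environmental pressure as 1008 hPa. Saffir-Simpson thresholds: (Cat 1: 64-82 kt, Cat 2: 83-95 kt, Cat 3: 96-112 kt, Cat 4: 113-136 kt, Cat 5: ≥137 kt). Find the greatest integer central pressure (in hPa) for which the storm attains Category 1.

Category 1 begins at V = 64 kt.
Required ΔP = (64/5.76)^(1/0.642) = 11.111^1.558 ≈ 42.55 hPa.
P_c ≤ 1008 − 42.55 = 965.45, so the highest integer P_c is 965 hPa.

965 hPa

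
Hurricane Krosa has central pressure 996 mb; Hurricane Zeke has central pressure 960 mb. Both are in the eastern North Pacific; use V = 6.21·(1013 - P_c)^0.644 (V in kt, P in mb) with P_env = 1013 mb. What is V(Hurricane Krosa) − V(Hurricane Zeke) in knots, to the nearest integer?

Hurricane Krosa: ΔP = 17; V ≈ 6.21 × 17^0.644 ≈ 38.50 kt.
Hurricane Zeke: ΔP = 53; V ≈ 6.21 × 53^0.644 ≈ 80.08 kt.
Difference ≈ 38.50 − 80.08 = -41.58 → -42 kt.

-42 kt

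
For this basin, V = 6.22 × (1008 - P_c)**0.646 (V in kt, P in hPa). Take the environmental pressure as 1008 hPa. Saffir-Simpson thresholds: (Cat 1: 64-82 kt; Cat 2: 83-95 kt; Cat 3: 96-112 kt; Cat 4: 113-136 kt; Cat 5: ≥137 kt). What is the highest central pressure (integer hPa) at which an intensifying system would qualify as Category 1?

971 hPa

Category 1 begins at V = 64 kt.
Required ΔP = (64/6.22)^(1/0.646) = 10.289^1.548 ≈ 36.91 hPa.
P_c ≤ 1008 − 36.91 = 971.09, so the highest integer P_c is 971 hPa.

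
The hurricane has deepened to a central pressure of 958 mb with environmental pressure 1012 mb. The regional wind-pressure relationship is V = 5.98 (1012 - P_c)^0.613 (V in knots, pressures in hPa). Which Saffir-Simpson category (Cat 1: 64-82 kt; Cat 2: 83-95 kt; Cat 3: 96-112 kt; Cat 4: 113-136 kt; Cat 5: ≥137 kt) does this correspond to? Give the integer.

1

ΔP = 1012 − 958 = 54 mb.
V ≈ 5.98 × 54^0.613 = 5.98 × 11.53 ≈ 69 kt.
69 kt falls in the Category 1 band.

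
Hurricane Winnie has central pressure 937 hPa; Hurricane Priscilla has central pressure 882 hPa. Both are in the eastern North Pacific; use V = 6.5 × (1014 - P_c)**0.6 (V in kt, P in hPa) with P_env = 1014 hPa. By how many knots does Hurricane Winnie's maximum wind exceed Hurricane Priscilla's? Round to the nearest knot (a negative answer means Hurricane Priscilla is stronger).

Hurricane Winnie: ΔP = 77; V ≈ 6.5 × 77^0.6 ≈ 88.07 kt.
Hurricane Priscilla: ΔP = 132; V ≈ 6.5 × 132^0.6 ≈ 121.69 kt.
Difference ≈ 88.07 − 121.69 = -33.62 → -34 kt.

-34 kt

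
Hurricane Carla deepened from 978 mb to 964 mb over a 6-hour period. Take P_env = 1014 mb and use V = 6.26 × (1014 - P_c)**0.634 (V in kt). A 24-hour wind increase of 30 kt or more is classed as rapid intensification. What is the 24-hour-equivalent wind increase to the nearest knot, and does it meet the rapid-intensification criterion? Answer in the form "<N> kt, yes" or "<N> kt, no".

56 kt, yes

V₁: ΔP = 36, V ≈ 6.26 × 36^0.634 ≈ 60.71 kt.
V₂: ΔP = 50, V ≈ 6.26 × 50^0.634 ≈ 74.77 kt.
ΔV over 6 h = 14.06 kt → 24 h equivalent = 14.06 × 24/6 ≈ 56.24 kt.
56 kt ≥ 30 kt ⇒ rapid intensification.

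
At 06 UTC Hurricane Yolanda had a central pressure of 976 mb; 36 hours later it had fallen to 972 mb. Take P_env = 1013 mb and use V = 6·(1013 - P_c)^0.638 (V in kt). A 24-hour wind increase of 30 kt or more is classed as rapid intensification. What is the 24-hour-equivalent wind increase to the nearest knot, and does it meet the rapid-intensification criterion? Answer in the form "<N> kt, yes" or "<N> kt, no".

3 kt, no

V₁: ΔP = 37, V ≈ 6 × 37^0.638 ≈ 60.07 kt.
V₂: ΔP = 41, V ≈ 6 × 41^0.638 ≈ 64.14 kt.
ΔV over 36 h = 4.07 kt → 24 h equivalent = 4.07 × 24/36 ≈ 2.71 kt.
3 kt < 30 kt ⇒ not rapid intensification.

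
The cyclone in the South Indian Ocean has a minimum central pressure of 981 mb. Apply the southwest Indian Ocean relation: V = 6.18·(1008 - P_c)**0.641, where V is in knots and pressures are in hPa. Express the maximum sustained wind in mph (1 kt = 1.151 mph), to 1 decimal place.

58.8 mph

ΔP = 1008 − 981 = 27 mb.
V ≈ 6.18 × 27^0.641 = 6.18 × 8.270 ≈ 51.108 kt.
51.108 × 1.151 ≈ 58.83 mph → 58.8 mph.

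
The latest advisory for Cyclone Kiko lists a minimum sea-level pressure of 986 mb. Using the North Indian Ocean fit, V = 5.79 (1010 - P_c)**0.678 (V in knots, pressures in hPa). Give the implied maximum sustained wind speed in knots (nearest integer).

50 kt

ΔP = 1010 − 986 = 24 mb.
24^0.678 ≈ 8.625.
V ≈ 5.79 × 8.625 ≈ 49.9 kt.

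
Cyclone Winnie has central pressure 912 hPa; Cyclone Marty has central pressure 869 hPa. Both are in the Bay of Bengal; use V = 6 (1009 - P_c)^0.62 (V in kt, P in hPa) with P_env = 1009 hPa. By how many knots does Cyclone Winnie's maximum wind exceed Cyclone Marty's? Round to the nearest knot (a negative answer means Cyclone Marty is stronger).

-26 kt

Cyclone Winnie: ΔP = 97; V ≈ 6 × 97^0.62 ≈ 102.32 kt.
Cyclone Marty: ΔP = 140; V ≈ 6 × 140^0.62 ≈ 128.45 kt.
Difference ≈ 102.32 − 128.45 = -26.13 → -26 kt.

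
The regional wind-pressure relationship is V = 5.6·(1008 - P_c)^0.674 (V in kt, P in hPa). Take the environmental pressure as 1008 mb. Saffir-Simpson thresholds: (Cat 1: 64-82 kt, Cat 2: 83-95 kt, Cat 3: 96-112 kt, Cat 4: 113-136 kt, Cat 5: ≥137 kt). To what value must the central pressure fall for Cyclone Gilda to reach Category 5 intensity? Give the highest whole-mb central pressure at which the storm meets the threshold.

893 mb

Category 5 begins at V = 137 kt.
Required ΔP = (137/5.6)^(1/0.674) = 24.464^1.484 ≈ 114.85 mb.
P_c ≤ 1008 − 114.85 = 893.15, so the highest integer P_c is 893 mb.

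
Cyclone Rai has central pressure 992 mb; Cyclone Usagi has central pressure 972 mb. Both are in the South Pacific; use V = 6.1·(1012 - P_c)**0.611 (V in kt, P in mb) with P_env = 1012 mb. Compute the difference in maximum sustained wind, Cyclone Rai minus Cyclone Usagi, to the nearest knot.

Cyclone Rai: ΔP = 20; V ≈ 6.1 × 20^0.611 ≈ 38.04 kt.
Cyclone Usagi: ΔP = 40; V ≈ 6.1 × 40^0.611 ≈ 58.10 kt.
Difference ≈ 38.04 − 58.10 = -20.06 → -20 kt.

-20 kt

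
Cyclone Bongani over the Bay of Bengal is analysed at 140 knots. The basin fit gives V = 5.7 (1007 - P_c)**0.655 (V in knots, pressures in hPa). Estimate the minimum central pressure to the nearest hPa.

874 hPa

ΔP = (V / 5.7)^(1/0.655) = (140/5.7)^1.527.
140/5.7 = 24.561; 24.561^1.527 ≈ 132.59 hPa.
P_c = 1007 − 132.59 = 874.41 ≈ 874 hPa.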